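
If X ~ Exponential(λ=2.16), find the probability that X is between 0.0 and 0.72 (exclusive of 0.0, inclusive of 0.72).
0.788853

We have X ~ Exponential(λ=2.16).

To find P(0.0 < X ≤ 0.72), we use:
P(0.0 < X ≤ 0.72) = P(X ≤ 0.72) - P(X ≤ 0.0)
                 = F(0.72) - F(0.0)
                 = 0.788853 - 0.000000
                 = 0.788853

So there's approximately a 78.9% chance that X falls in this range.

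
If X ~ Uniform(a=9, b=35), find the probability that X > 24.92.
0.387692

We have X ~ Uniform(a=9, b=35).

P(X > 24.92) = 1 - P(X ≤ 24.92)
                = 1 - F(24.92)
                = 1 - 0.612308
                = 0.387692

So there's approximately a 38.8% chance that X exceeds 24.92.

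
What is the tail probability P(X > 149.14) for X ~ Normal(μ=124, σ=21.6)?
0.122235

We have X ~ Normal(μ=124, σ=21.6).

P(X > 149.14) = 1 - P(X ≤ 149.14)
                = 1 - F(149.14)
                = 1 - 0.877765
                = 0.122235

So there's approximately a 12.2% chance that X exceeds 149.14.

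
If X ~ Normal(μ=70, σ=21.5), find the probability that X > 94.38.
0.128407

We have X ~ Normal(μ=70, σ=21.5).

P(X > 94.38) = 1 - P(X ≤ 94.38)
                = 1 - F(94.38)
                = 1 - 0.871593
                = 0.128407

So there's approximately a 12.8% chance that X exceeds 94.38.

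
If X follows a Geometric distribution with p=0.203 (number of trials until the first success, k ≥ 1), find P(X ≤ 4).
0.596510

We have X ~ Geometric(p=0.203) (number of trials until the first success, k ≥ 1).

The CDF gives us P(X ≤ k).

Using the CDF:
P(X ≤ 4) = 0.596510

This means there's approximately a 59.7% chance that X is at most 4.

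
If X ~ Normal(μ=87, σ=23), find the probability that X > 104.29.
0.226104

We have X ~ Normal(μ=87, σ=23).

P(X > 104.29) = 1 - P(X ≤ 104.29)
                = 1 - F(104.29)
                = 1 - 0.773896
                = 0.226104

So there's approximately a 22.6% chance that X exceeds 104.29.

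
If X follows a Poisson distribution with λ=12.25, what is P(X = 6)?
0.022458

We have X ~ Poisson(λ=12.25).

For a Poisson distribution, the PMF gives us the probability of each outcome.

Using the PMF formula:
P(X = 6) = 0.022458

Rounded to 4 decimal places: 0.0225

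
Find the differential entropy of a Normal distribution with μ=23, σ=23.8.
4.5886 nats

We have X ~ Normal(μ=23, σ=23.8).

The differential entropy measures the uncertainty or information content of the distribution.

For a Normal distribution with μ=23, σ=23.8:
h(X) = 4.5886 nats

(In bits, this would be 6.6200 bits.)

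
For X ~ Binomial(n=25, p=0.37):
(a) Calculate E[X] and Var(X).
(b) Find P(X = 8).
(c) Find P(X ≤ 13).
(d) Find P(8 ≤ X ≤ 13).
(a) E[X] = 9.2500, Var(X) = 5.8275
(b) P(X = 8) = 0.147387
(c) P(X ≤ 13) = 0.958770
(d) P(8 ≤ X ≤ 13) = 0.721403

We have X ~ Binomial(n=25, p=0.37).

(a) Moments:
E[X] = 9.2500
Var(X) = 5.8275
σ = √Var(X) = 2.4140

(b) Point probability using PMF:
P(X = 8) = 0.147387

(c) Cumulative probability using CDF:
P(X ≤ 13) = F(13) = 0.958770

(d) Range probability:
P(8 ≤ X ≤ 13) = P(X ≤ 13) - P(X ≤ 7)
                   = F(13) - F(7)
                   = 0.958770 - 0.237367
                   = 0.721403

This means approximately 72.1% of outcomes fall in the interval [8, 13].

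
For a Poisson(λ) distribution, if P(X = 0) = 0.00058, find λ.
λ = 7.4525

For a Poisson(λ) distribution, the PMF at 0 is:
P(X = 0) = λ^0 e^(-λ) / 0! = e^(-λ)

Given P(X = 0) = 0.00058:
e^(-λ) = 0.00058
-λ = ln(0.00058)
λ = -ln(0.00058) = 7.4525

Verification: e^(-7.4525) = 0.00058 ✓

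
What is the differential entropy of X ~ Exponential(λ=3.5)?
-0.2528 nats

We have X ~ Exponential(λ=3.5).

The differential entropy measures the uncertainty or information content of the distribution.

For an Exponential distribution with λ=3.5:
h(X) = -0.2528 nats

(In bits, this would be -0.3647 bits.)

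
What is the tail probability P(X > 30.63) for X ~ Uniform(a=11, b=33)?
0.107727

We have X ~ Uniform(a=11, b=33).

P(X > 30.63) = 1 - P(X ≤ 30.63)
                = 1 - F(30.63)
                = 1 - 0.892273
                = 0.107727

So there's approximately a 10.8% chance that X exceeds 30.63.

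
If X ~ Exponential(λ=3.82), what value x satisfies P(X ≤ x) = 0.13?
0.0365

We have X ~ Exponential(λ=3.82).

We want to find x such that P(X ≤ x) = 0.13.

This is the 13th percentile, which means 13% of values fall below this point.

Using the inverse CDF (quantile function):
x = F⁻¹(0.13) = 0.0365

Verification: P(X ≤ 0.0365) = 0.13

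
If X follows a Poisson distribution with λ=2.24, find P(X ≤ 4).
0.923107

We have X ~ Poisson(λ=2.24).

The CDF gives us P(X ≤ k).

Using the CDF:
P(X ≤ 4) = 0.923107

This means there's approximately a 92.3% chance that X is at most 4.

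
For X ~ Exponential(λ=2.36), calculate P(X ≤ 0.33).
0.541044

We have X ~ Exponential(λ=2.36).

The CDF gives us P(X ≤ k).

Using the CDF:
P(X ≤ 0.33) = 0.541044

This means there's approximately a 54.1% chance that X is at most 0.33.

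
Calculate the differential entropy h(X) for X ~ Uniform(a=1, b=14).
2.5649 nats

We have X ~ Uniform(a=1, b=14).

The differential entropy measures the uncertainty or information content of the distribution.

For a Uniform distribution with a=1, b=14:
h(X) = 2.5649 nats

(In bits, this would be 3.7004 bits.)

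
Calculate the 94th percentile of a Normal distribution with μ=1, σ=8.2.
13.7491

We have X ~ Normal(μ=1, σ=8.2).

We want to find x such that P(X ≤ x) = 0.94.

This is the 94th percentile, which means 94% of values fall below this point.

Using the inverse CDF (quantile function):
x = F⁻¹(0.94) = 13.7491

Verification: P(X ≤ 13.7491) = 0.94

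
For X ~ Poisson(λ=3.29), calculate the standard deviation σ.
1.8138

We have X ~ Poisson(λ=3.29).

For a Poisson distribution with λ=3.29:
σ = √Var(X) = 1.8138

The standard deviation is the square root of the variance.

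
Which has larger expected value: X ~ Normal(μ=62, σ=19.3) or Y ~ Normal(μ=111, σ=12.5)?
Y has larger mean (111.0000 > 62.0000)

Compute the expected value for each distribution:

X ~ Normal(μ=62, σ=19.3):
E[X] = 62.0000

Y ~ Normal(μ=111, σ=12.5):
E[Y] = 111.0000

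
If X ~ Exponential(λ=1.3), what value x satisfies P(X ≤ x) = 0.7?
0.9261

We have X ~ Exponential(λ=1.3).

We want to find x such that P(X ≤ x) = 0.7.

This is the 70th percentile, which means 70% of values fall below this point.

Using the inverse CDF (quantile function):
x = F⁻¹(0.7) = 0.9261

Verification: P(X ≤ 0.9261) = 0.7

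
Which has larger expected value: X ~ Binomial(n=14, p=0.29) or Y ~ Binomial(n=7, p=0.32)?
X has larger mean (4.0600 > 2.2400)

Compute the expected value for each distribution:

X ~ Binomial(n=14, p=0.29):
E[X] = 4.0600

Y ~ Binomial(n=7, p=0.32):
E[Y] = 2.2400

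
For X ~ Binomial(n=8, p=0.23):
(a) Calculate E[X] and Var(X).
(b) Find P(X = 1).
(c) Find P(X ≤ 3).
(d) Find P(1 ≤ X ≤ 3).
(a) E[X] = 1.8400, Var(X) = 1.4168
(b) P(X = 1) = 0.295293
(c) P(X ≤ 3) = 0.912009
(d) P(1 ≤ X ≤ 3) = 0.788435

We have X ~ Binomial(n=8, p=0.23).

(a) Moments:
E[X] = 1.8400
Var(X) = 1.4168
σ = √Var(X) = 1.1903

(b) Point probability using PMF:
P(X = 1) = 0.295293

(c) Cumulative probability using CDF:
P(X ≤ 3) = F(3) = 0.912009

(d) Range probability:
P(1 ≤ X ≤ 3) = P(X ≤ 3) - P(X ≤ 0)
                   = F(3) - F(0)
                   = 0.912009 - 0.123574
                   = 0.788435

This means approximately 78.8% of outcomes fall in the interval [1, 3].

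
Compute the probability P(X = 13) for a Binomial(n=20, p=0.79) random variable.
0.065178

We have X ~ Binomial(n=20, p=0.79).

For a Binomial distribution, the PMF gives us the probability of each outcome.

Using the PMF formula:
P(X = 13) = 0.065178

Rounded to 4 decimal places: 0.0652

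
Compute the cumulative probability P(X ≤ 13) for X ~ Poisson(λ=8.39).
0.952809

We have X ~ Poisson(λ=8.39).

The CDF gives us P(X ≤ k).

Using the CDF:
P(X ≤ 13) = 0.952809

This means there's approximately a 95.3% chance that X is at most 13.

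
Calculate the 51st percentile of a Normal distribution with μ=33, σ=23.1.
33.5791

We have X ~ Normal(μ=33, σ=23.1).

We want to find x such that P(X ≤ x) = 0.51.

This is the 51st percentile, which means 51% of values fall below this point.

Using the inverse CDF (quantile function):
x = F⁻¹(0.51) = 33.5791

Verification: P(X ≤ 33.5791) = 0.51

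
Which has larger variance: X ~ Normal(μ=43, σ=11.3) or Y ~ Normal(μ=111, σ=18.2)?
Y has larger variance (331.2400 > 127.6900)

Compute the variance for each distribution:

X ~ Normal(μ=43, σ=11.3):
Var(X) = 127.6900

Y ~ Normal(μ=111, σ=18.2):
Var(Y) = 331.2400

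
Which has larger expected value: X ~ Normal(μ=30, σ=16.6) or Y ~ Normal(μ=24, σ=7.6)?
X has larger mean (30.0000 > 24.0000)

Compute the expected value for each distribution:

X ~ Normal(μ=30, σ=16.6):
E[X] = 30.0000

Y ~ Normal(μ=24, σ=7.6):
E[Y] = 24.0000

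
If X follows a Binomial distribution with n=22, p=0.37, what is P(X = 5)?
0.070846

We have X ~ Binomial(n=22, p=0.37).

For a Binomial distribution, the PMF gives us the probability of each outcome.

Using the PMF formula:
P(X = 5) = 0.070846

Rounded to 4 decimal places: 0.0708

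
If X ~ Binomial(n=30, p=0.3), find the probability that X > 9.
0.411191

We have X ~ Binomial(n=30, p=0.3).

P(X > 9) = 1 - P(X ≤ 9)
                = 1 - F(9)
                = 1 - 0.588809
                = 0.411191

So there's approximately a 41.1% chance that X exceeds 9.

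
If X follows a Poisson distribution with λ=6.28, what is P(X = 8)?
0.112405

We have X ~ Poisson(λ=6.28).

For a Poisson distribution, the PMF gives us the probability of each outcome.

Using the PMF formula:
P(X = 8) = 0.112405

Rounded to 4 decimal places: 0.1124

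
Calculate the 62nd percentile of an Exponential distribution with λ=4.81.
0.2012

We have X ~ Exponential(λ=4.81).

We want to find x such that P(X ≤ x) = 0.62.

This is the 62nd percentile, which means 62% of values fall below this point.

Using the inverse CDF (quantile function):
x = F⁻¹(0.62) = 0.2012

Verification: P(X ≤ 0.2012) = 0.62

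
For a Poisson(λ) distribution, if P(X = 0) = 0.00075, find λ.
λ = 7.1954

For a Poisson(λ) distribution, the PMF at 0 is:
P(X = 0) = λ^0 e^(-λ) / 0! = e^(-λ)

Given P(X = 0) = 0.00075:
e^(-λ) = 0.00075
-λ = ln(0.00075)
λ = -ln(0.00075) = 7.1954

Verification: e^(-7.1954) = 0.00075 ✓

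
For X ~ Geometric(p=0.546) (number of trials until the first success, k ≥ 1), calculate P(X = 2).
0.247884

We have X ~ Geometric(p=0.546) (number of trials until the first success, k ≥ 1).

For a Geometric distribution, the PMF gives us the probability of each outcome.

Using the PMF formula:
P(X = 2) = 0.247884

Rounded to 4 decimal places: 0.2479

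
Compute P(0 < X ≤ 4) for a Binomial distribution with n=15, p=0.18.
0.832349

We have X ~ Binomial(n=15, p=0.18).

To find P(0 < X ≤ 4), we use:
P(0 < X ≤ 4) = P(X ≤ 4) - P(X ≤ 0)
                 = F(4) - F(0)
                 = 0.883306 - 0.050957
                 = 0.832349

So there's approximately a 83.2% chance that X falls in this range.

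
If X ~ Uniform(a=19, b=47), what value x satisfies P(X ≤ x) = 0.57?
34.9600

We have X ~ Uniform(a=19, b=47).

We want to find x such that P(X ≤ x) = 0.57.

This is the 57th percentile, which means 57% of values fall below this point.

Using the inverse CDF (quantile function):
x = F⁻¹(0.57) = 34.9600

Verification: P(X ≤ 34.9600) = 0.57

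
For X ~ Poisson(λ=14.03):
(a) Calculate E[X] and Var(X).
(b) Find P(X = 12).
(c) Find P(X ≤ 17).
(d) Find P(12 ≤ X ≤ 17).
(a) E[X] = 14.0300, Var(X) = 14.0300
(b) P(X = 12) = 0.097995
(c) P(X ≤ 17) = 0.825055
(d) P(12 ≤ X ≤ 17) = 0.567538

We have X ~ Poisson(λ=14.03).

(a) Moments:
E[X] = 14.0300
Var(X) = 14.0300
σ = √Var(X) = 3.7457

(b) Point probability using PMF:
P(X = 12) = 0.097995

(c) Cumulative probability using CDF:
P(X ≤ 17) = F(17) = 0.825055

(d) Range probability:
P(12 ≤ X ≤ 17) = P(X ≤ 17) - P(X ≤ 11)
                   = F(17) - F(11)
                   = 0.825055 - 0.257517
                   = 0.567538

This means approximately 56.8% of outcomes fall in the interval [12, 17].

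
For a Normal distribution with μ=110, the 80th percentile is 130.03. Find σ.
σ = 23.7993

For X ~ Normal(μ, σ), the p-th percentile satisfies x = μ + z_p × σ,
where z_p = Φ⁻¹(p) is the standard normal quantile.

Step 1: z_{0.8} = Φ⁻¹(0.8) = 0.8416

Step 2: Solve for σ:
130.03 = 110 + 0.8416 × σ
σ = (130.03 - 110) / 0.8416
σ = 20.03 / 0.8416
σ = 23.7993

Verification: μ + z × σ = 110 + 0.8416 × 23.7993 = 130.03 ✓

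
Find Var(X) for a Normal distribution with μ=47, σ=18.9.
357.2100

We have X ~ Normal(μ=47, σ=18.9).

For a Normal distribution with μ=47, σ=18.9:
Var(X) = 357.2100

The variance measures the spread of the distribution around the mean.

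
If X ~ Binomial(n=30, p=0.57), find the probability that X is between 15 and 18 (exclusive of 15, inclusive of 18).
0.418476

We have X ~ Binomial(n=30, p=0.57).

To find P(15 < X ≤ 18), we use:
P(15 < X ≤ 18) = P(X ≤ 18) - P(X ≤ 15)
                 = F(18) - F(15)
                 = 0.694518 - 0.276042
                 = 0.418476

So there's approximately a 41.8% chance that X falls in this range.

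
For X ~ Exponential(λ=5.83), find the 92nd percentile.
0.4332

We have X ~ Exponential(λ=5.83).

We want to find x such that P(X ≤ x) = 0.92.

This is the 92nd percentile, which means 92% of values fall below this point.

Using the inverse CDF (quantile function):
x = F⁻¹(0.92) = 0.4332

Verification: P(X ≤ 0.4332) = 0.92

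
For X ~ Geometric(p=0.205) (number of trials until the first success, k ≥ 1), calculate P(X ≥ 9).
0.159565

We have X ~ Geometric(p=0.205) (number of trials until the first success, k ≥ 1).

For discrete distributions, P(X ≥ 9) = 1 - P(X ≤ 8).

P(X ≤ 8) = 0.840435
P(X ≥ 9) = 1 - 0.840435 = 0.159565

So there's approximately a 16.0% chance that X is at least 9.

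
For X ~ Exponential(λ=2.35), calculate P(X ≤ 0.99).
0.902363

We have X ~ Exponential(λ=2.35).

The CDF gives us P(X ≤ k).

Using the CDF:
P(X ≤ 0.99) = 0.902363

This means there's approximately a 90.2% chance that X is at most 0.99.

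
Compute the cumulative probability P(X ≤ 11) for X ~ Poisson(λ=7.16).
0.939090

We have X ~ Poisson(λ=7.16).

The CDF gives us P(X ≤ k).

Using the CDF:
P(X ≤ 11) = 0.939090

This means there's approximately a 93.9% chance that X is at most 11.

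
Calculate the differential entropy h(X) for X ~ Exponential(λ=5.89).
-0.7733 nats

We have X ~ Exponential(λ=5.89).

The differential entropy measures the uncertainty or information content of the distribution.

For an Exponential distribution with λ=5.89:
h(X) = -0.7733 nats

(In bits, this would be -1.1156 bits.)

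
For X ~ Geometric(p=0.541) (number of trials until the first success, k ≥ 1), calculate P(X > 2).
0.210681

We have X ~ Geometric(p=0.541) (number of trials until the first success, k ≥ 1).

P(X > 2) = 1 - P(X ≤ 2)
                = 1 - F(2)
                = 1 - 0.789319
                = 0.210681

So there's approximately a 21.1% chance that X exceeds 2.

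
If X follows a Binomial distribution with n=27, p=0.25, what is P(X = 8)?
0.143236

We have X ~ Binomial(n=27, p=0.25).

For a Binomial distribution, the PMF gives us the probability of each outcome.

Using the PMF formula:
P(X = 8) = 0.143236

Rounded to 4 decimal places: 0.1432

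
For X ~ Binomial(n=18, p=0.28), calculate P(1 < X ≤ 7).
0.876998

We have X ~ Binomial(n=18, p=0.28).

To find P(1 < X ≤ 7), we use:
P(1 < X ≤ 7) = P(X ≤ 7) - P(X ≤ 1)
                 = F(7) - F(1)
                 = 0.898629 - 0.021631
                 = 0.876998

So there's approximately a 87.7% chance that X falls in this range.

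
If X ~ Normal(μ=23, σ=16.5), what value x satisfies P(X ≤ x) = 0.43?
20.0898

We have X ~ Normal(μ=23, σ=16.5).

We want to find x such that P(X ≤ x) = 0.43.

This is the 43rd percentile, which means 43% of values fall below this point.

Using the inverse CDF (quantile function):
x = F⁻¹(0.43) = 20.0898

Verification: P(X ≤ 20.0898) = 0.43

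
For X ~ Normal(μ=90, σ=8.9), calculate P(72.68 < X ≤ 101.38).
0.873667

We have X ~ Normal(μ=90, σ=8.9).

To find P(72.68 < X ≤ 101.38), we use:
P(72.68 < X ≤ 101.38) = P(X ≤ 101.38) - P(X ≤ 72.68)
                 = F(101.38) - F(72.68)
                 = 0.899490 - 0.025823
                 = 0.873667

So there's approximately a 87.4% chance that X falls in this range.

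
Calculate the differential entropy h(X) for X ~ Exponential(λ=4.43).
-0.4884 nats

We have X ~ Exponential(λ=4.43).

The differential entropy measures the uncertainty or information content of the distribution.

For an Exponential distribution with λ=4.43:
h(X) = -0.4884 nats

(In bits, this would be -0.7046 bits.)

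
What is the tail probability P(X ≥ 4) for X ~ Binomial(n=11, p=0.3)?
0.430438

We have X ~ Binomial(n=11, p=0.3).

For discrete distributions, P(X ≥ 4) = 1 - P(X ≤ 3).

P(X ≤ 3) = 0.569562
P(X ≥ 4) = 1 - 0.569562 = 0.430438

So there's approximately a 43.0% chance that X is at least 4.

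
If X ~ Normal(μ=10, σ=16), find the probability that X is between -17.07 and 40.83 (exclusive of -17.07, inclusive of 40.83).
0.927667

We have X ~ Normal(μ=10, σ=16).

To find P(-17.07 < X ≤ 40.83), we use:
P(-17.07 < X ≤ 40.83) = P(X ≤ 40.83) - P(X ≤ -17.07)
                 = F(40.83) - F(-17.07)
                 = 0.973002 - 0.045335
                 = 0.927667

So there's approximately a 92.8% chance that X falls in this range.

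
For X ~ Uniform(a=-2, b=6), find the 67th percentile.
3.3600

We have X ~ Uniform(a=-2, b=6).

We want to find x such that P(X ≤ x) = 0.67.

This is the 67th percentile, which means 67% of values fall below this point.

Using the inverse CDF (quantile function):
x = F⁻¹(0.67) = 3.3600

Verification: P(X ≤ 3.3600) = 0.67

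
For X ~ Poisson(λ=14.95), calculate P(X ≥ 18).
0.246919

We have X ~ Poisson(λ=14.95).

For discrete distributions, P(X ≥ 18) = 1 - P(X ≤ 17).

P(X ≤ 17) = 0.753081
P(X ≥ 18) = 1 - 0.753081 = 0.246919

So there's approximately a 24.7% chance that X is at least 18.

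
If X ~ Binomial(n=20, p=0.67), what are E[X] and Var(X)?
E[X] = 13.4000, Var(X) = 4.4220

We have X ~ Binomial(n=20, p=0.67).

For a Binomial distribution with n=20, p=0.67:

Expected value:
E[X] = 13.4000

Variance:
Var(X) = 4.4220

Standard deviation:
σ = √Var(X) = 2.1029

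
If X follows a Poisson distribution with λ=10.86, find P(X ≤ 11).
0.595975

We have X ~ Poisson(λ=10.86).

The CDF gives us P(X ≤ k).

Using the CDF:
P(X ≤ 11) = 0.595975

This means there's approximately a 59.6% chance that X is at most 11.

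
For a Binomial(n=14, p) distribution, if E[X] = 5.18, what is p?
p = 0.37

For a Binomial(n, p) distribution:
E[X] = n × p

Given n = 14 and E[X] = 5.18:
5.18 = 14 × p
p = 5.18 / 14 = 0.37

Verification: Binomial(14, 0.37) has E[X] = 5.18 ✓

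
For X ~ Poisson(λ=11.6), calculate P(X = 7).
0.051400

We have X ~ Poisson(λ=11.6).

For a Poisson distribution, the PMF gives us the probability of each outcome.

Using the PMF formula:
P(X = 7) = 0.051400

Rounded to 4 decimal places: 0.0514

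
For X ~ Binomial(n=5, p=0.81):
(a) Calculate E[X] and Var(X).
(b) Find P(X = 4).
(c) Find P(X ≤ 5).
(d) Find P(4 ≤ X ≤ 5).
(a) E[X] = 4.0500, Var(X) = 0.7695
(b) P(X = 4) = 0.408944
(c) P(X ≤ 5) = 1.000000
(d) P(4 ≤ X ≤ 5) = 0.757622

We have X ~ Binomial(n=5, p=0.81).

(a) Moments:
E[X] = 4.0500
Var(X) = 0.7695
σ = √Var(X) = 0.8772

(b) Point probability using PMF:
P(X = 4) = 0.408944

(c) Cumulative probability using CDF:
P(X ≤ 5) = F(5) = 1.000000

(d) Range probability:
P(4 ≤ X ≤ 5) = P(X ≤ 5) - P(X ≤ 3)
                   = F(5) - F(3)
                   = 1.000000 - 0.242378
                   = 0.757622

This means approximately 75.8% of outcomes fall in the interval [4, 5].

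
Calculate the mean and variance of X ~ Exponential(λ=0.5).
E[X] = 2.0000, Var(X) = 4.0000

We have X ~ Exponential(λ=0.5).

For an Exponential distribution with λ=0.5:

Expected value:
E[X] = 2.0000

Variance:
Var(X) = 4.0000

Standard deviation:
σ = √Var(X) = 2.0000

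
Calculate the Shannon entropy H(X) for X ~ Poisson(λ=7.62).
2.4225 nats

We have X ~ Poisson(λ=7.62).

The Shannon entropy measures the uncertainty or information content of the distribution.

For a Poisson distribution with λ=7.62:
H(X) = 2.4225 nats

(In bits, this would be 3.4949 bits.)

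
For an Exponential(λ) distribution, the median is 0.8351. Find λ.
λ = 0.8300

For X ~ Exponential(λ), the CDF is F(x) = 1 - e^(-λx).
The median m satisfies F(m) = 0.5:
1 - e^(-λm) = 0.5
e^(-λm) = 0.5
λm = ln(2)
m = ln(2) / λ

Given m = 0.8351:
λ = ln(2) / 0.8351 = 0.693147 / 0.8351 = 0.8300

Verification: ln(2) / 0.8300 = 0.8351 ✓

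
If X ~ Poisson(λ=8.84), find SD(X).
2.9732

We have X ~ Poisson(λ=8.84).

For a Poisson distribution with λ=8.84:
σ = √Var(X) = 2.9732

The standard deviation is the square root of the variance.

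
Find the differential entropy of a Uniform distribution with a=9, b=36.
3.2958 nats

We have X ~ Uniform(a=9, b=36).

The differential entropy measures the uncertainty or information content of the distribution.

For a Uniform distribution with a=9, b=36:
h(X) = 3.2958 nats

(In bits, this would be 4.7549 bits.)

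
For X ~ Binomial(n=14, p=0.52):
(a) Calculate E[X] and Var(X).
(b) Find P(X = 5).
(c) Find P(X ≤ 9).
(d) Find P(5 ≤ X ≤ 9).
(a) E[X] = 7.2800, Var(X) = 3.4944
(b) P(X = 5) = 0.102956
(c) P(X ≤ 9) = 0.883261
(d) P(5 ≤ X ≤ 9) = 0.815555

We have X ~ Binomial(n=14, p=0.52).

(a) Moments:
E[X] = 7.2800
Var(X) = 3.4944
σ = √Var(X) = 1.8693

(b) Point probability using PMF:
P(X = 5) = 0.102956

(c) Cumulative probability using CDF:
P(X ≤ 9) = F(9) = 0.883261

(d) Range probability:
P(5 ≤ X ≤ 9) = P(X ≤ 9) - P(X ≤ 4)
                   = F(9) - F(4)
                   = 0.883261 - 0.067706
                   = 0.815555

This means approximately 81.6% of outcomes fall in the interval [5, 9].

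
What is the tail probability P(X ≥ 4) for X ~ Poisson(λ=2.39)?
0.219190

We have X ~ Poisson(λ=2.39).

For discrete distributions, P(X ≥ 4) = 1 - P(X ≤ 3).

P(X ≤ 3) = 0.780810
P(X ≥ 4) = 1 - 0.780810 = 0.219190

So there's approximately a 21.9% chance that X is at least 4.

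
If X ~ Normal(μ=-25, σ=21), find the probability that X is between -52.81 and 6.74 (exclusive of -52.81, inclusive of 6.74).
0.841956

We have X ~ Normal(μ=-25, σ=21).

To find P(-52.81 < X ≤ 6.74), we use:
P(-52.81 < X ≤ 6.74) = P(X ≤ 6.74) - P(X ≤ -52.81)
                 = F(6.74) - F(-52.81)
                 = 0.934660 - 0.092704
                 = 0.841956

So there's approximately a 84.2% chance that X falls in this range.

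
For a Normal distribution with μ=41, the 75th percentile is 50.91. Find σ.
σ = 14.6926

For X ~ Normal(μ, σ), the p-th percentile satisfies x = μ + z_p × σ,
where z_p = Φ⁻¹(p) is the standard normal quantile.

Step 1: z_{0.75} = Φ⁻¹(0.75) = 0.6745

Step 2: Solve for σ:
50.91 = 41 + 0.6745 × σ
σ = (50.91 - 41) / 0.6745
σ = 9.91 / 0.6745
σ = 14.6926

Verification: μ + z × σ = 41 + 0.6745 × 14.6926 = 50.91 ✓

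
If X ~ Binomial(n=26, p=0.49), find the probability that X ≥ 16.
0.139406

We have X ~ Binomial(n=26, p=0.49).

For discrete distributions, P(X ≥ 16) = 1 - P(X ≤ 15).

P(X ≤ 15) = 0.860594
P(X ≥ 16) = 1 - 0.860594 = 0.139406

So there's approximately a 13.9% chance that X is at least 16.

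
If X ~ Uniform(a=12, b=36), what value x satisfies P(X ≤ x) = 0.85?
32.4000

We have X ~ Uniform(a=12, b=36).

We want to find x such that P(X ≤ x) = 0.85.

This is the 85th percentile, which means 85% of values fall below this point.

Using the inverse CDF (quantile function):
x = F⁻¹(0.85) = 32.4000

Verification: P(X ≤ 32.4000) = 0.85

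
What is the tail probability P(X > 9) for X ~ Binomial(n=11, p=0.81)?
0.352572

We have X ~ Binomial(n=11, p=0.81).

P(X > 9) = 1 - P(X ≤ 9)
                = 1 - F(9)
                = 1 - 0.647428
                = 0.352572

So there's approximately a 35.3% chance that X exceeds 9.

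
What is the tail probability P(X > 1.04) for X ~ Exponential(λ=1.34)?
0.248180

We have X ~ Exponential(λ=1.34).

P(X > 1.04) = 1 - P(X ≤ 1.04)
                = 1 - F(1.04)
                = 1 - 0.751820
                = 0.248180

So there's approximately a 24.8% chance that X exceeds 1.04.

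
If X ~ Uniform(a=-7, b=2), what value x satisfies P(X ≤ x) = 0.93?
1.3700

We have X ~ Uniform(a=-7, b=2).

We want to find x such that P(X ≤ x) = 0.93.

This is the 93rd percentile, which means 93% of values fall below this point.

Using the inverse CDF (quantile function):
x = F⁻¹(0.93) = 1.3700

Verification: P(X ≤ 1.3700) = 0.93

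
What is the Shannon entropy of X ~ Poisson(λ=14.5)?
2.7500 nats

We have X ~ Poisson(λ=14.5).

The Shannon entropy measures the uncertainty or information content of the distribution.

For a Poisson distribution with λ=14.5:
H(X) = 2.7500 nats

(In bits, this would be 3.9675 bits.)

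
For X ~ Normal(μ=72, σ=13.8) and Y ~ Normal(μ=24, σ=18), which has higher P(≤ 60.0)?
Y has higher probability (P(Y ≤ 60.0) = 0.9772 > P(X ≤ 60.0) = 0.1923)

Compute P(≤ 60.0) for each distribution:

X ~ Normal(μ=72, σ=13.8):
P(X ≤ 60.0) = 0.1923

Y ~ Normal(μ=24, σ=18):
P(Y ≤ 60.0) = 0.9772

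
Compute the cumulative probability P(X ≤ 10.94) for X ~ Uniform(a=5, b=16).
0.540000

We have X ~ Uniform(a=5, b=16).

The CDF gives us P(X ≤ k).

Using the CDF:
P(X ≤ 10.94) = 0.540000

This means there's approximately a 54.0% chance that X is at most 10.94.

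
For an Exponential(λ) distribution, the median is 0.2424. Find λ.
λ = 2.8595

For X ~ Exponential(λ), the CDF is F(x) = 1 - e^(-λx).
The median m satisfies F(m) = 0.5:
1 - e^(-λm) = 0.5
e^(-λm) = 0.5
λm = ln(2)
m = ln(2) / λ

Given m = 0.2424:
λ = ln(2) / 0.2424 = 0.693147 / 0.2424 = 2.8595

Verification: ln(2) / 2.8595 = 0.2424 ✓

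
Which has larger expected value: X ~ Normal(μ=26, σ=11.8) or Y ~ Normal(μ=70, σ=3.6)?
Y has larger mean (70.0000 > 26.0000)

Compute the expected value for each distribution:

X ~ Normal(μ=26, σ=11.8):
E[X] = 26.0000

Y ~ Normal(μ=70, σ=3.6):
E[Y] = 70.0000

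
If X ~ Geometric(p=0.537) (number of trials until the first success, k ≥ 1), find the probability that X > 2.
0.214369

We have X ~ Geometric(p=0.537) (number of trials until the first success, k ≥ 1).

P(X > 2) = 1 - P(X ≤ 2)
                = 1 - F(2)
                = 1 - 0.785631
                = 0.214369

So there's approximately a 21.4% chance that X exceeds 2.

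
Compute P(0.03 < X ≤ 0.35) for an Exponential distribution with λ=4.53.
0.668085

We have X ~ Exponential(λ=4.53).

To find P(0.03 < X ≤ 0.35), we use:
P(0.03 < X ≤ 0.35) = P(X ≤ 0.35) - P(X ≤ 0.03)
                 = F(0.35) - F(0.03)
                 = 0.795155 - 0.127070
                 = 0.668085

So there's approximately a 66.8% chance that X falls in this range.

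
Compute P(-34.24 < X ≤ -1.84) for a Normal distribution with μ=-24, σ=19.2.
0.578883

We have X ~ Normal(μ=-24, σ=19.2).

To find P(-34.24 < X ≤ -1.84), we use:
P(-34.24 < X ≤ -1.84) = P(X ≤ -1.84) - P(X ≤ -34.24)
                 = F(-1.84) - F(-34.24)
                 = 0.875784 - 0.296901
                 = 0.578883

So there's approximately a 57.9% chance that X falls in this range.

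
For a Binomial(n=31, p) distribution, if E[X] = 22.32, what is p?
p = 0.72

For a Binomial(n, p) distribution:
E[X] = n × p

Given n = 31 and E[X] = 22.32:
22.32 = 31 × p
p = 22.32 / 31 = 0.72

Verification: Binomial(31, 0.72) has E[X] = 22.32 ✓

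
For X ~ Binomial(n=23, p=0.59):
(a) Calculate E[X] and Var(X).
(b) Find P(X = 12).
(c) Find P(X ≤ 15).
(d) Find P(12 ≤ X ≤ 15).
(a) E[X] = 13.5700, Var(X) = 5.5637
(b) P(X = 12) = 0.132388
(c) P(X ≤ 15) = 0.791800
(d) P(12 ≤ X ≤ 15) = 0.602344

We have X ~ Binomial(n=23, p=0.59).

(a) Moments:
E[X] = 13.5700
Var(X) = 5.5637
σ = √Var(X) = 2.3587

(b) Point probability using PMF:
P(X = 12) = 0.132388

(c) Cumulative probability using CDF:
P(X ≤ 15) = F(15) = 0.791800

(d) Range probability:
P(12 ≤ X ≤ 15) = P(X ≤ 15) - P(X ≤ 11)
                   = F(15) - F(11)
                   = 0.791800 - 0.189456
                   = 0.602344

This means approximately 60.2% of outcomes fall in the interval [12, 15].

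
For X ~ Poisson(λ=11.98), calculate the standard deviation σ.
3.4612

We have X ~ Poisson(λ=11.98).

For a Poisson distribution with λ=11.98:
σ = √Var(X) = 3.4612

The standard deviation is the square root of the variance.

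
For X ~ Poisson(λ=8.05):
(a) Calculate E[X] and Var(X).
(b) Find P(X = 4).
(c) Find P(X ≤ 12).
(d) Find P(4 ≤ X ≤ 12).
(a) E[X] = 8.0500, Var(X) = 8.0500
(b) P(X = 4) = 0.055834
(c) P(X ≤ 12) = 0.933766
(d) P(4 ≤ X ≤ 12) = 0.892795

We have X ~ Poisson(λ=8.05).

(a) Moments:
E[X] = 8.0500
Var(X) = 8.0500
σ = √Var(X) = 2.8373

(b) Point probability using PMF:
P(X = 4) = 0.055834

(c) Cumulative probability using CDF:
P(X ≤ 12) = F(12) = 0.933766

(d) Range probability:
P(4 ≤ X ≤ 12) = P(X ≤ 12) - P(X ≤ 3)
                   = F(12) - F(3)
                   = 0.933766 - 0.040971
                   = 0.892795

This means approximately 89.3% of outcomes fall in the interval [4, 12].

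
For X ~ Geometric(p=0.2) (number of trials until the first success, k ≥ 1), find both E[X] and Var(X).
E[X] = 5.0000, Var(X) = 20.0000

We have X ~ Geometric(p=0.2) (number of trials until the first success, k ≥ 1).

For a Geometric distribution with p=0.2 (number of trials until the first success, k ≥ 1):

Expected value:
E[X] = 5.0000

Variance:
Var(X) = 20.0000

Standard deviation:
σ = √Var(X) = 4.4721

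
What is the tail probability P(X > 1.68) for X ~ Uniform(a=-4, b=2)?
0.053333

We have X ~ Uniform(a=-4, b=2).

P(X > 1.68) = 1 - P(X ≤ 1.68)
                = 1 - F(1.68)
                = 1 - 0.946667
                = 0.053333

So there's approximately a 5.3% chance that X exceeds 1.68.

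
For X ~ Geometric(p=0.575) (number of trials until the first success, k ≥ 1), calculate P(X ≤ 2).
0.819375

We have X ~ Geometric(p=0.575) (number of trials until the first success, k ≥ 1).

The CDF gives us P(X ≤ k).

Using the CDF:
P(X ≤ 2) = 0.819375

This means there's approximately a 81.9% chance that X is at most 2.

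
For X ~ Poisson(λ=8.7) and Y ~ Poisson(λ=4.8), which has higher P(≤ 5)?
Y has higher probability (P(Y ≤ 5) = 0.6510 > P(X ≤ 5) = 0.1352)

Compute P(≤ 5) for each distribution:

X ~ Poisson(λ=8.7):
P(X ≤ 5) = 0.1352

Y ~ Poisson(λ=4.8):
P(Y ≤ 5) = 0.6510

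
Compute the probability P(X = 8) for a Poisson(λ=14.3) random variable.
0.026715

We have X ~ Poisson(λ=14.3).

For a Poisson distribution, the PMF gives us the probability of each outcome.

Using the PMF formula:
P(X = 8) = 0.026715

Rounded to 4 decimal places: 0.0267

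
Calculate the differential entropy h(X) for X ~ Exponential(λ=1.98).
0.3169 nats

We have X ~ Exponential(λ=1.98).

The differential entropy measures the uncertainty or information content of the distribution.

For an Exponential distribution with λ=1.98:
h(X) = 0.3169 nats

(In bits, this would be 0.4572 bits.)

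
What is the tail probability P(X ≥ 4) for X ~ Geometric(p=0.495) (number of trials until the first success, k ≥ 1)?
0.128788

We have X ~ Geometric(p=0.495) (number of trials until the first success, k ≥ 1).

For discrete distributions, P(X ≥ 4) = 1 - P(X ≤ 3).

P(X ≤ 3) = 0.871212
P(X ≥ 4) = 1 - 0.871212 = 0.128788

So there's approximately a 12.9% chance that X is at least 4.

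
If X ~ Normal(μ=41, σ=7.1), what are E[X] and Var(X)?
E[X] = 41.0000, Var(X) = 50.4100

We have X ~ Normal(μ=41, σ=7.1).

For a Normal distribution with μ=41, σ=7.1:

Expected value:
E[X] = 41.0000

Variance:
Var(X) = 50.4100

Standard deviation:
σ = √Var(X) = 7.1000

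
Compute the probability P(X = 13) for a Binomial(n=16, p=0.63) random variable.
0.069859

We have X ~ Binomial(n=16, p=0.63).

For a Binomial distribution, the PMF gives us the probability of each outcome.

Using the PMF formula:
P(X = 13) = 0.069859

Rounded to 4 decimal places: 0.0699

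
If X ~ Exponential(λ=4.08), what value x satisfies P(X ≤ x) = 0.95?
0.7342

We have X ~ Exponential(λ=4.08).

We want to find x such that P(X ≤ x) = 0.95.

This is the 95th percentile, which means 95% of values fall below this point.

Using the inverse CDF (quantile function):
x = F⁻¹(0.95) = 0.7342

Verification: P(X ≤ 0.7342) = 0.95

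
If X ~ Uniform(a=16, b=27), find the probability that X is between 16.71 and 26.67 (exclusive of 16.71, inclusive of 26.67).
0.905455

We have X ~ Uniform(a=16, b=27).

To find P(16.71 < X ≤ 26.67), we use:
P(16.71 < X ≤ 26.67) = P(X ≤ 26.67) - P(X ≤ 16.71)
                 = F(26.67) - F(16.71)
                 = 0.970000 - 0.064545
                 = 0.905455

So there's approximately a 90.5% chance that X falls in this range.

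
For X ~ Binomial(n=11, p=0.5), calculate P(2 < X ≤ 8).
0.934570

We have X ~ Binomial(n=11, p=0.5).

To find P(2 < X ≤ 8), we use:
P(2 < X ≤ 8) = P(X ≤ 8) - P(X ≤ 2)
                 = F(8) - F(2)
                 = 0.967285 - 0.032715
                 = 0.934570

So there's approximately a 93.5% chance that X falls in this range.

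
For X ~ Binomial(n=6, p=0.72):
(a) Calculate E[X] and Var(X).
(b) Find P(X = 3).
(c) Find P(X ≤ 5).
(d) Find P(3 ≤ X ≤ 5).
(a) E[X] = 4.3200, Var(X) = 1.2096
(b) P(X = 3) = 0.163871
(c) P(X ≤ 5) = 0.860686
(d) P(3 ≤ X ≤ 5) = 0.804974

We have X ~ Binomial(n=6, p=0.72).

(a) Moments:
E[X] = 4.3200
Var(X) = 1.2096
σ = √Var(X) = 1.0998

(b) Point probability using PMF:
P(X = 3) = 0.163871

(c) Cumulative probability using CDF:
P(X ≤ 5) = F(5) = 0.860686

(d) Range probability:
P(3 ≤ X ≤ 5) = P(X ≤ 5) - P(X ≤ 2)
                   = F(5) - F(2)
                   = 0.860686 - 0.055712
                   = 0.804974

This means approximately 80.5% of outcomes fall in the interval [3, 5].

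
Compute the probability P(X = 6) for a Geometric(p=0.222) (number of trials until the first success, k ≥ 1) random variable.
0.063278

We have X ~ Geometric(p=0.222) (number of trials until the first success, k ≥ 1).

For a Geometric distribution, the PMF gives us the probability of each outcome.

Using the PMF formula:
P(X = 6) = 0.063278

Rounded to 4 decimal places: 0.0633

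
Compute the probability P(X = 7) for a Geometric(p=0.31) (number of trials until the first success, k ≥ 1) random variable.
0.033455

We have X ~ Geometric(p=0.31) (number of trials until the first success, k ≥ 1).

For a Geometric distribution, the PMF gives us the probability of each outcome.

Using the PMF formula:
P(X = 7) = 0.033455

Rounded to 4 decimal places: 0.0335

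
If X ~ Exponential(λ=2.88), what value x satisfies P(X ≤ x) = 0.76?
0.4955

We have X ~ Exponential(λ=2.88).

We want to find x such that P(X ≤ x) = 0.76.

This is the 76th percentile, which means 76% of values fall below this point.

Using the inverse CDF (quantile function):
x = F⁻¹(0.76) = 0.4955

Verification: P(X ≤ 0.4955) = 0.76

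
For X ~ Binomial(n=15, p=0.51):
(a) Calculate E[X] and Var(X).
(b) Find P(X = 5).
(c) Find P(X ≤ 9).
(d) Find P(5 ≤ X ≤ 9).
(a) E[X] = 7.6500, Var(X) = 3.7485
(b) P(X = 5) = 0.082674
(c) P(X ≤ 9) = 0.830057
(d) P(5 ≤ X ≤ 9) = 0.779451

We have X ~ Binomial(n=15, p=0.51).

(a) Moments:
E[X] = 7.6500
Var(X) = 3.7485
σ = √Var(X) = 1.9361

(b) Point probability using PMF:
P(X = 5) = 0.082674

(c) Cumulative probability using CDF:
P(X ≤ 9) = F(9) = 0.830057

(d) Range probability:
P(5 ≤ X ≤ 9) = P(X ≤ 9) - P(X ≤ 4)
                   = F(9) - F(4)
                   = 0.830057 - 0.050607
                   = 0.779451

This means approximately 77.9% of outcomes fall in the interval [5, 9].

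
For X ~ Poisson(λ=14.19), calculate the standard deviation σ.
3.7670

We have X ~ Poisson(λ=14.19).

For a Poisson distribution with λ=14.19:
σ = √Var(X) = 3.7670

The standard deviation is the square root of the variance.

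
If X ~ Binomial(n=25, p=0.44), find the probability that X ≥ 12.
0.417365

We have X ~ Binomial(n=25, p=0.44).

For discrete distributions, P(X ≥ 12) = 1 - P(X ≤ 11).

P(X ≤ 11) = 0.582635
P(X ≥ 12) = 1 - 0.582635 = 0.417365

So there's approximately a 41.7% chance that X is at least 12.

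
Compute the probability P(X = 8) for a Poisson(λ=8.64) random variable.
0.136234

We have X ~ Poisson(λ=8.64).

For a Poisson distribution, the PMF gives us the probability of each outcome.

Using the PMF formula:
P(X = 8) = 0.136234

Rounded to 4 decimal places: 0.1362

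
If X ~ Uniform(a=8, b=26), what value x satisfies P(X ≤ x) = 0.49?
16.8200

We have X ~ Uniform(a=8, b=26).

We want to find x such that P(X ≤ x) = 0.49.

This is the 49th percentile, which means 49% of values fall below this point.

Using the inverse CDF (quantile function):
x = F⁻¹(0.49) = 16.8200

Verification: P(X ≤ 16.8200) = 0.49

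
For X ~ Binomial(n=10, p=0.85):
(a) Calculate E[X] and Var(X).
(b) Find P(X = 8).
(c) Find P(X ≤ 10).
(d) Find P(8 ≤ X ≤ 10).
(a) E[X] = 8.5000, Var(X) = 1.2750
(b) P(X = 8) = 0.275897
(c) P(X ≤ 10) = 1.000000
(d) P(8 ≤ X ≤ 10) = 0.820196

We have X ~ Binomial(n=10, p=0.85).

(a) Moments:
E[X] = 8.5000
Var(X) = 1.2750
σ = √Var(X) = 1.1292

(b) Point probability using PMF:
P(X = 8) = 0.275897

(c) Cumulative probability using CDF:
P(X ≤ 10) = F(10) = 1.000000

(d) Range probability:
P(8 ≤ X ≤ 10) = P(X ≤ 10) - P(X ≤ 7)
                   = F(10) - F(7)
                   = 1.000000 - 0.179804
                   = 0.820196

This means approximately 82.0% of outcomes fall in the interval [8, 10].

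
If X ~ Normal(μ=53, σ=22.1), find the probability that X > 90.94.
0.043013

We have X ~ Normal(μ=53, σ=22.1).

P(X > 90.94) = 1 - P(X ≤ 90.94)
                = 1 - F(90.94)
                = 1 - 0.956987
                = 0.043013

So there's approximately a 4.3% chance that X exceeds 90.94.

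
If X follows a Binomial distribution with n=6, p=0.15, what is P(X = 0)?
0.377150

We have X ~ Binomial(n=6, p=0.15).

For a Binomial distribution, the PMF gives us the probability of each outcome.

Using the PMF formula:
P(X = 0) = 0.377150

Rounded to 4 decimal places: 0.3771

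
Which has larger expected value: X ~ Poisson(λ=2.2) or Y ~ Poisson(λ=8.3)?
Y has larger mean (8.3000 > 2.2000)

Compute the expected value for each distribution:

X ~ Poisson(λ=2.2):
E[X] = 2.2000

Y ~ Poisson(λ=8.3):
E[Y] = 8.3000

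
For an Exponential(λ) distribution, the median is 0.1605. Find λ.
λ = 4.3187

For X ~ Exponential(λ), the CDF is F(x) = 1 - e^(-λx).
The median m satisfies F(m) = 0.5:
1 - e^(-λm) = 0.5
e^(-λm) = 0.5
λm = ln(2)
m = ln(2) / λ

Given m = 0.1605:
λ = ln(2) / 0.1605 = 0.693147 / 0.1605 = 4.3187

Verification: ln(2) / 4.3187 = 0.1605 ✓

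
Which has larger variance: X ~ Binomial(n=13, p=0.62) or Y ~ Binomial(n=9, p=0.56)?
X has larger variance (3.0628 > 2.2176)

Compute the variance for each distribution:

X ~ Binomial(n=13, p=0.62):
Var(X) = 3.0628

Y ~ Binomial(n=9, p=0.56):
Var(Y) = 2.2176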